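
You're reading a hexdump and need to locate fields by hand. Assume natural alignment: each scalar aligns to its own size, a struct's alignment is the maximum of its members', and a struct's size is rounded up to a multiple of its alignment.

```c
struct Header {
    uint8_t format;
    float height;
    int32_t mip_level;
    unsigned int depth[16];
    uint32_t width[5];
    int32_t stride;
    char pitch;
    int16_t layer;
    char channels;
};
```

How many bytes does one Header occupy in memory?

108

@0: format [1B, align 1] → 1
+3 pad (align 4)
@4: height [4B, align 4] → 8
@8: mip_level [4B, align 4] → 12
@12: depth [64B, align 4] → 76
@76: width [20B, align 4] → 96
@96: stride [4B, align 4] → 100
@100: pitch [1B, align 1] → 101
+1 pad (align 2)
@102: layer [2B, align 2] → 104
@104: channels [1B, align 1] → 105
+3 tail pad (align 4)
size 108, align 4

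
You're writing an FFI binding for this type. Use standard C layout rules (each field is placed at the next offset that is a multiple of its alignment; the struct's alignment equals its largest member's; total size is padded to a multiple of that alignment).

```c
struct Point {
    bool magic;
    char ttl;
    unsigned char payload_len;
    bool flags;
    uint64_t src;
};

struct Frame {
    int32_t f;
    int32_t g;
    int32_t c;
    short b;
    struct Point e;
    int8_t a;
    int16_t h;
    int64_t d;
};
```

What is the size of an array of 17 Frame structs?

816

Point: magic at 0 (size 1, align 1) → ends 1; ttl at 1 (size 1, align 1) → ends 2; payload_len at 2 (size 1, align 1) → ends 3; flags at 3 (size 1, align 1) → ends 4; pad 4 to align 8 for src; src at 8 (size 8, align 8) → ends 16; total 16 bytes, alignment 8
f at 0 (size 4, align 4) → ends 4
g at 4 (size 4, align 4) → ends 8
c at 8 (size 4, align 4) → ends 12
b at 12 (size 2, align 2) → ends 14
pad 2 to align 8 for e
e at 16 (size 16, align 8) → ends 32
a at 32 (size 1, align 1) → ends 33
pad 1 to align 2 for h
h at 34 (size 2, align 2) → ends 36
pad 4 to align 8 for d
d at 40 (size 8, align 8) → ends 48
total 48 bytes, alignment 8
array of 17: 17 × 48 = 816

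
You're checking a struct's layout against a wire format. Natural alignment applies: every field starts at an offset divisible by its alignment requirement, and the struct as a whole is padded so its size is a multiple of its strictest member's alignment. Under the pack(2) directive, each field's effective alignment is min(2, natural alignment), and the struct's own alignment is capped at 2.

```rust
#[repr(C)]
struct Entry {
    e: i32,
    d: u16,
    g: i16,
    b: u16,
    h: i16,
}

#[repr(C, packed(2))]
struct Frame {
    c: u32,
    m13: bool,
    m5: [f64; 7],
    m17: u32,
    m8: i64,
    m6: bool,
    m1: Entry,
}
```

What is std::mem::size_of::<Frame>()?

88

Entry: 0..4  e  (4B, 4-aligned); 4..6  d  (2B, 2-aligned); 6..8  g  (2B, 2-aligned); 8..10  b  (2B, 2-aligned); 10..12  h  (2B, 2-aligned); sizeof = 12, alignof = 4
0..4  c  (4B, 2-aligned)
4..5  m13  (1B, 1-aligned)
5..6  -- padding (1B)
6..62  m5  (56B, 2-aligned)
62..66  m17  (4B, 2-aligned)
66..74  m8  (8B, 2-aligned)
74..75  m6  (1B, 1-aligned)
75..76  -- padding (1B)
76..88  m1  (12B, 2-aligned)
sizeof = 88, alignof = 2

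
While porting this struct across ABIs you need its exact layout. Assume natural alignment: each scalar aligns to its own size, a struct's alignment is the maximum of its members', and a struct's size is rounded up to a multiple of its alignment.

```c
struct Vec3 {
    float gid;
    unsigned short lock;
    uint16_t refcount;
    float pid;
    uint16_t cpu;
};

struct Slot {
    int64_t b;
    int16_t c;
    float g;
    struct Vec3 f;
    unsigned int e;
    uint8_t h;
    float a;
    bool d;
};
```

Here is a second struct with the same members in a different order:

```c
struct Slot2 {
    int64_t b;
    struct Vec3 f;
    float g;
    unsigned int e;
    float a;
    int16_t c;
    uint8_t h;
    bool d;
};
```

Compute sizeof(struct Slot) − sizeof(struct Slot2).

8

Vec3: gid at 0 (size 4, align 4) → ends 4; lock at 4 (size 2, align 2) → ends 6; refcount at 6 (size 2, align 2) → ends 8; pid at 8 (size 4, align 4) → ends 12; cpu at 12 (size 2, align 2) → ends 14; tail pad 2 to reach multiple of 4; total 16 bytes, alignment 4
b at 0 (size 8, align 8) → ends 8
c at 8 (size 2, align 2) → ends 10
pad 2 to align 4 for g
g at 12 (size 4, align 4) → ends 16
f at 16 (size 16, align 4) → ends 32
e at 32 (size 4, align 4) → ends 36
h at 36 (size 1, align 1) → ends 37
pad 3 to align 4 for a
a at 40 (size 4, align 4) → ends 44
d at 44 (size 1, align 1) → ends 45
tail pad 3 to reach multiple of 8
total 48 bytes, alignment 8
— Slot2 —
b at 0 (size 8, align 8) → ends 8
f at 8 (size 16, align 4) → ends 24
g at 24 (size 4, align 4) → ends 28
e at 28 (size 4, align 4) → ends 32
a at 32 (size 4, align 4) → ends 36
c at 36 (size 2, align 2) → ends 38
h at 38 (size 1, align 1) → ends 39
d at 39 (size 1, align 1) → ends 40
total 40 bytes, alignment 8
48 − 40 = 8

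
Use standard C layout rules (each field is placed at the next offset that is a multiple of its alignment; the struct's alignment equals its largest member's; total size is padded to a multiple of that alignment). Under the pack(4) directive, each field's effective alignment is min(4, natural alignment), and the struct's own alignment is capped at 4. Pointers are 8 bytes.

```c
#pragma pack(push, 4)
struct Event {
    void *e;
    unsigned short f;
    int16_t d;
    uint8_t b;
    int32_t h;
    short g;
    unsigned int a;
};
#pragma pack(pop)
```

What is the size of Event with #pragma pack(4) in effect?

28

0..8  e  (8B, 4-aligned)
8..10  f  (2B, 2-aligned)
10..12  d  (2B, 2-aligned)
12..13  b  (1B, 1-aligned)
13..16  -- padding (3B)
16..20  h  (4B, 4-aligned)
20..22  g  (2B, 2-aligned)
22..24  -- padding (2B)
24..28  a  (4B, 4-aligned)
sizeof = 28, alignof = 4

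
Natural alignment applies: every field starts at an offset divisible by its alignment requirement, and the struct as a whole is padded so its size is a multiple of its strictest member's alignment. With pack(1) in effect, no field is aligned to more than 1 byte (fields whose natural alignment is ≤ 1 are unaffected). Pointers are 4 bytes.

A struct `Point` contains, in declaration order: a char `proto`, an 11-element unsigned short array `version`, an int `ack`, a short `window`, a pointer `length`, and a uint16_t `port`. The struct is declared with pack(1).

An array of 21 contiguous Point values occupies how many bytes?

0..1  proto  (1B, 1-aligned)
1..23  version  (22B, 1-aligned)
23..27  ack  (4B, 1-aligned)
27..29  window  (2B, 1-aligned)
29..33  length  (4B, 1-aligned)
33..35  port  (2B, 1-aligned)
sizeof = 35, alignof = 1
array of 21: 21 × 35 = 735

735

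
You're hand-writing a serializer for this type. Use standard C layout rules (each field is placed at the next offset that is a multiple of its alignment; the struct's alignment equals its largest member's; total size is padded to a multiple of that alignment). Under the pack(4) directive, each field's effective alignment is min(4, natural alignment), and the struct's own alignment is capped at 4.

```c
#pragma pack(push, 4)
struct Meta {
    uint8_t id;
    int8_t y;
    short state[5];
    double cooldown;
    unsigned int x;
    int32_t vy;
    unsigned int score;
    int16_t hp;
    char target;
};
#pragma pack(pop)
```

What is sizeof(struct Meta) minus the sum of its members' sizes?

1

id at 0 (size 1, align 1) → ends 1
y at 1 (size 1, align 1) → ends 2
state at 2 (size 10, align 2) → ends 12
cooldown at 12 (size 8, align 4) → ends 20
x at 20 (size 4, align 4) → ends 24
vy at 24 (size 4, align 4) → ends 28
score at 28 (size 4, align 4) → ends 32
hp at 32 (size 2, align 2) → ends 34
target at 34 (size 1, align 1) → ends 35
tail pad 1 to reach multiple of 4
total 36 bytes, alignment 4
data bytes 35, size 36 → padding 1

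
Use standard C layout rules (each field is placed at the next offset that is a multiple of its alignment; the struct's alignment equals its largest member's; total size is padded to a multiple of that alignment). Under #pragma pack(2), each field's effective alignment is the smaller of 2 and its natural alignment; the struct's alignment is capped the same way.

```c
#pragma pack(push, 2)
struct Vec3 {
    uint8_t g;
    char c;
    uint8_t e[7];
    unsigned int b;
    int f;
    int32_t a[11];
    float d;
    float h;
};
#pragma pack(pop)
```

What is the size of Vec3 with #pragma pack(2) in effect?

@0: g [1B, align 1] → 1
@1: c [1B, align 1] → 2
@2: e [7B, align 1] → 9
+1 pad (align 2)
@10: b [4B, align 2] → 14
@14: f [4B, align 2] → 18
@18: a [44B, align 2] → 62
@62: d [4B, align 2] → 66
@66: h [4B, align 2] → 70
size 70, align 2

70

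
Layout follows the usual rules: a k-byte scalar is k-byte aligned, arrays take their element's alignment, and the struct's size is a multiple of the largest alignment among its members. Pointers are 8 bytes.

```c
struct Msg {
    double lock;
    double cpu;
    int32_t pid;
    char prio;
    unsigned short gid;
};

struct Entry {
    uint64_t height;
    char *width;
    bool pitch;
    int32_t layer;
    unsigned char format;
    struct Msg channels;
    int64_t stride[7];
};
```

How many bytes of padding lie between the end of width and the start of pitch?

Msg: 0..8  lock  (8B, 8-aligned); 8..16  cpu  (8B, 8-aligned); 16..20  pid  (4B, 4-aligned); 20..21  prio  (1B, 1-aligned); 21..22  -- padding (1B); 22..24  gid  (2B, 2-aligned); sizeof = 24, alignof = 8
0..8  height  (8B, 8-aligned)
8..16  width  (8B, 8-aligned)
16..17  pitch  (1B, 1-aligned)

0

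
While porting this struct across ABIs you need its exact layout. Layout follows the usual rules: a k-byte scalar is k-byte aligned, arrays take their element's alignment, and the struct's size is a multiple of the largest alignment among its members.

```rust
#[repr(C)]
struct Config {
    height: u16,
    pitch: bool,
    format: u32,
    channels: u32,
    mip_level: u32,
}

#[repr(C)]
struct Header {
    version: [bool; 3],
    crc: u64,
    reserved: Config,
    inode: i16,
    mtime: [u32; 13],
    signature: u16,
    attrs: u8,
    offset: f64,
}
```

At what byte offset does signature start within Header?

88

Config: 0..2  height  (2B, 2-aligned); 2..3  pitch  (1B, 1-aligned); 3..4  -- padding (1B); 4..8  format  (4B, 4-aligned); 8..12  channels  (4B, 4-aligned); 12..16  mip_level  (4B, 4-aligned); sizeof = 16, alignof = 4
0..3  version  (3B, 1-aligned)
3..8  -- padding (5B)
8..16  crc  (8B, 8-aligned)
16..32  reserved  (16B, 4-aligned)
32..34  inode  (2B, 2-aligned)
34..36  -- padding (2B)
36..88  mtime  (52B, 4-aligned)
88..90  signature  (2B, 2-aligned)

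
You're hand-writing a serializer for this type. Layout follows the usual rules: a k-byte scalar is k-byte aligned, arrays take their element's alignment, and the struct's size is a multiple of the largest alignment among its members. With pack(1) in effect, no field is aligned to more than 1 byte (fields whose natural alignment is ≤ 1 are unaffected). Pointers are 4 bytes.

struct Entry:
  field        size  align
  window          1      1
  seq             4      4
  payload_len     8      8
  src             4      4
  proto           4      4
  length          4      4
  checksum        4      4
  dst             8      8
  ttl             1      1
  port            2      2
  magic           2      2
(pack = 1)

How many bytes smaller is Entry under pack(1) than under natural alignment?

6

natural layout:
  @0: window [1B, align 1] → 1
  +3 pad (align 4)
  @4: seq [4B, align 4] → 8
  @8: payload_len [8B, align 8] → 16
  @16: src [4B, align 4] → 20
  @20: proto [4B, align 4] → 24
  @24: length [4B, align 4] → 28
  @28: checksum [4B, align 4] → 32
  @32: dst [8B, align 8] → 40
  @40: ttl [1B, align 1] → 41
  +1 pad (align 2)
  @42: port [2B, align 2] → 44
  @44: magic [2B, align 2] → 46
  +2 tail pad (align 8)
  size 48, align 8
packed(1) layout:
  @0: window [1B, align 1] → 1
  @1: seq [4B, align 1] → 5
  @5: payload_len [8B, align 1] → 13
  @13: src [4B, align 1] → 17
  @17: proto [4B, align 1] → 21
  @21: length [4B, align 1] → 25
  @25: checksum [4B, align 1] → 29
  @29: dst [8B, align 1] → 37
  @37: ttl [1B, align 1] → 38
  @38: port [2B, align 1] → 40
  @40: magic [2B, align 1] → 42
  size 42, align 1
48 − 42 = 6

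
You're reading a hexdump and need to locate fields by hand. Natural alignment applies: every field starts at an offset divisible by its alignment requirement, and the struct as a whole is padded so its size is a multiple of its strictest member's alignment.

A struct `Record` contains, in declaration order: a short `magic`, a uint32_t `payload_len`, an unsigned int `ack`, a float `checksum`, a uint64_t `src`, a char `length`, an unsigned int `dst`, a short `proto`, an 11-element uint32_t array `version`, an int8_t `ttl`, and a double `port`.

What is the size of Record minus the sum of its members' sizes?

14

@0: magic [2B, align 2] → 2
+2 pad (align 4)
@4: payload_len [4B, align 4] → 8
@8: ack [4B, align 4] → 12
@12: checksum [4B, align 4] → 16
@16: src [8B, align 8] → 24
@24: length [1B, align 1] → 25
+3 pad (align 4)
@28: dst [4B, align 4] → 32
@32: proto [2B, align 2] → 34
+2 pad (align 4)
@36: version [44B, align 4] → 80
@80: ttl [1B, align 1] → 81
+7 pad (align 8)
@88: port [8B, align 8] → 96
size 96, align 8
data bytes 82, size 96 → padding 14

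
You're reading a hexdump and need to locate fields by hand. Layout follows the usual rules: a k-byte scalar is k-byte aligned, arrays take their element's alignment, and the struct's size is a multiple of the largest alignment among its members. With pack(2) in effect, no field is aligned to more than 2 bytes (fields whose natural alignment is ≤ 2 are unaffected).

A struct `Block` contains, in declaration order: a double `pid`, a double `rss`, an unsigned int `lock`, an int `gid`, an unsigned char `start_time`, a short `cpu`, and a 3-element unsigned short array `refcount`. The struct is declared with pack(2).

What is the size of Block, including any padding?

34

pid at 0 (size 8, align 2) → ends 8
rss at 8 (size 8, align 2) → ends 16
lock at 16 (size 4, align 2) → ends 20
gid at 20 (size 4, align 2) → ends 24
start_time at 24 (size 1, align 1) → ends 25
pad 1 to align 2 for cpu
cpu at 26 (size 2, align 2) → ends 28
refcount at 28 (size 6, align 2) → ends 34
total 34 bytes, alignment 2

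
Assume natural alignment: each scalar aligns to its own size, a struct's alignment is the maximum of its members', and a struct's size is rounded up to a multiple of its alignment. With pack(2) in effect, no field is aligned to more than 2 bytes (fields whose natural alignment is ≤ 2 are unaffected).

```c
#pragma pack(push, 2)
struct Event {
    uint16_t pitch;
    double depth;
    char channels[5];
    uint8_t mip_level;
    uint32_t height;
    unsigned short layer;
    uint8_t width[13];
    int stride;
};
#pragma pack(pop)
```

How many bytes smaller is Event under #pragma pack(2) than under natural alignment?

natural layout:
  @0: pitch [2B, align 2] → 2
  +6 pad (align 8)
  @8: depth [8B, align 8] → 16
  @16: channels [5B, align 1] → 21
  @21: mip_level [1B, align 1] → 22
  +2 pad (align 4)
  @24: height [4B, align 4] → 28
  @28: layer [2B, align 2] → 30
  @30: width [13B, align 1] → 43
  +1 pad (align 4)
  @44: stride [4B, align 4] → 48
  size 48, align 8
packed(2) layout:
  @0: pitch [2B, align 2] → 2
  @2: depth [8B, align 2] → 10
  @10: channels [5B, align 1] → 15
  @15: mip_level [1B, align 1] → 16
  @16: height [4B, align 2] → 20
  @20: layer [2B, align 2] → 22
  @22: width [13B, align 1] → 35
  +1 pad (align 2)
  @36: stride [4B, align 2] → 40
  size 40, align 2
48 − 40 = 8

8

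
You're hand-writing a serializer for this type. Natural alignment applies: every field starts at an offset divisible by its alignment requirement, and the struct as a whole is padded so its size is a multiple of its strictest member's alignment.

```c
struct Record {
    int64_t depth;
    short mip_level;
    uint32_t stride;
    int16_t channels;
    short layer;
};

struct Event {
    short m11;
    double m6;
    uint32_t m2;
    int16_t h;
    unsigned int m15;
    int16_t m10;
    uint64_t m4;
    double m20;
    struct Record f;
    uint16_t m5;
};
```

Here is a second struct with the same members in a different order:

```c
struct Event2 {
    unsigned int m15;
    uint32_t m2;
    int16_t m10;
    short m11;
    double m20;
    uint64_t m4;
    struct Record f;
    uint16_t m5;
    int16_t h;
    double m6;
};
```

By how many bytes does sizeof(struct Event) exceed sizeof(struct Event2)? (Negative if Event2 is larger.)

Record: 0..8  depth  (8B, 8-aligned); 8..10  mip_level  (2B, 2-aligned); 10..12  -- padding (2B); 12..16  stride  (4B, 4-aligned); 16..18  channels  (2B, 2-aligned); 18..20  layer  (2B, 2-aligned); 20..24  -- tail padding (4B); sizeof = 24, alignof = 8
0..2  m11  (2B, 2-aligned)
2..8  -- padding (6B)
8..16  m6  (8B, 8-aligned)
16..20  m2  (4B, 4-aligned)
20..22  h  (2B, 2-aligned)
22..24  -- padding (2B)
24..28  m15  (4B, 4-aligned)
28..30  m10  (2B, 2-aligned)
30..32  -- padding (2B)
32..40  m4  (8B, 8-aligned)
40..48  m20  (8B, 8-aligned)
48..72  f  (24B, 8-aligned)
72..74  m5  (2B, 2-aligned)
74..80  -- tail padding (6B)
sizeof = 80, alignof = 8
— Event2 —
0..4  m15  (4B, 4-aligned)
4..8  m2  (4B, 4-aligned)
8..10  m10  (2B, 2-aligned)
10..12  m11  (2B, 2-aligned)
12..16  -- padding (4B)
16..24  m20  (8B, 8-aligned)
24..32  m4  (8B, 8-aligned)
32..56  f  (24B, 8-aligned)
56..58  m5  (2B, 2-aligned)
58..60  h  (2B, 2-aligned)
60..64  -- padding (4B)
64..72  m6  (8B, 8-aligned)
sizeof = 72, alignof = 8
80 − 72 = 8

8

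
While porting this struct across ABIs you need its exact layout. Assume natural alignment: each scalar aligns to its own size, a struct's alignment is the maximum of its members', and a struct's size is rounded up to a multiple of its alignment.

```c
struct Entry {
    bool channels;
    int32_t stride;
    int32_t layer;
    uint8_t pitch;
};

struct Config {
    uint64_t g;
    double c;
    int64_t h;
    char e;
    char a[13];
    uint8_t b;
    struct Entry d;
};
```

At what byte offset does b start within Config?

Entry: 0..1  channels  (1B, 1-aligned); 1..4  -- padding (3B); 4..8  stride  (4B, 4-aligned); 8..12  layer  (4B, 4-aligned); 12..13  pitch  (1B, 1-aligned); 13..16  -- tail padding (3B); sizeof = 16, alignof = 4
0..8  g  (8B, 8-aligned)
8..16  c  (8B, 8-aligned)
16..24  h  (8B, 8-aligned)
24..25  e  (1B, 1-aligned)
25..38  a  (13B, 1-aligned)
38..39  b  (1B, 1-aligned)

38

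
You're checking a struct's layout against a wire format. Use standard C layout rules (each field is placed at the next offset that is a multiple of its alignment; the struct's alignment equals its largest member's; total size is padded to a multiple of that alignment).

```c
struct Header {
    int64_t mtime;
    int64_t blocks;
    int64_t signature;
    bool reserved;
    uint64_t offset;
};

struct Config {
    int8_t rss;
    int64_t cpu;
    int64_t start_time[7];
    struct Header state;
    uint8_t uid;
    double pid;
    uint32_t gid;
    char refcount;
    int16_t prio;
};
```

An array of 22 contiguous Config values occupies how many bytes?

2992

Header: mtime at 0 (size 8, align 8) → ends 8; blocks at 8 (size 8, align 8) → ends 16; signature at 16 (size 8, align 8) → ends 24; reserved at 24 (size 1, align 1) → ends 25; pad 7 to align 8 for offset; offset at 32 (size 8, align 8) → ends 40; total 40 bytes, alignment 8
rss at 0 (size 1, align 1) → ends 1
pad 7 to align 8 for cpu
cpu at 8 (size 8, align 8) → ends 16
start_time at 16 (size 56, align 8) → ends 72
state at 72 (size 40, align 8) → ends 112
uid at 112 (size 1, align 1) → ends 113
pad 7 to align 8 for pid
pid at 120 (size 8, align 8) → ends 128
gid at 128 (size 4, align 4) → ends 132
refcount at 132 (size 1, align 1) → ends 133
pad 1 to align 2 for prio
prio at 134 (size 2, align 2) → ends 136
total 136 bytes, alignment 8
array of 22: 22 × 136 = 2992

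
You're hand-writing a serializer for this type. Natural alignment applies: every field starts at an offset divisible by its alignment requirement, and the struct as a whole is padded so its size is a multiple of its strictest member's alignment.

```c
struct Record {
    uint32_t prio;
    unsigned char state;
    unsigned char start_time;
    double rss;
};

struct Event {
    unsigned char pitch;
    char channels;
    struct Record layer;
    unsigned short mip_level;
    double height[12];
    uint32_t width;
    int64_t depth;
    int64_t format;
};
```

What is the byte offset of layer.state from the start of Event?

12

Record: @0: prio [4B, align 4] → 4; @4: state [1B, align 1] → 5; @5: start_time [1B, align 1] → 6; +2 pad (align 8); @8: rss [8B, align 8] → 16; size 16, align 8
@0: pitch [1B, align 1] → 1
@1: channels [1B, align 1] → 2
+6 pad (align 8)
@8: layer [16B, align 8] → 24
within Record: state at 4
8 + 4 = 12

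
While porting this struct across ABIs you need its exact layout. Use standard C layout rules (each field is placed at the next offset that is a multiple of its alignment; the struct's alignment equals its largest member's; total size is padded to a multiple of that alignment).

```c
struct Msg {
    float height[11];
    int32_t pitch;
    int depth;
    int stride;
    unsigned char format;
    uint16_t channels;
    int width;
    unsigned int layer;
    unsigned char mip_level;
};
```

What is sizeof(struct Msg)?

@0: height [44B, align 4] → 44
@44: pitch [4B, align 4] → 48
@48: depth [4B, align 4] → 52
@52: stride [4B, align 4] → 56
@56: format [1B, align 1] → 57
+1 pad (align 2)
@58: channels [2B, align 2] → 60
@60: width [4B, align 4] → 64
@64: layer [4B, align 4] → 68
@68: mip_level [1B, align 1] → 69
+3 tail pad (align 4)
size 72, align 4

72 bytes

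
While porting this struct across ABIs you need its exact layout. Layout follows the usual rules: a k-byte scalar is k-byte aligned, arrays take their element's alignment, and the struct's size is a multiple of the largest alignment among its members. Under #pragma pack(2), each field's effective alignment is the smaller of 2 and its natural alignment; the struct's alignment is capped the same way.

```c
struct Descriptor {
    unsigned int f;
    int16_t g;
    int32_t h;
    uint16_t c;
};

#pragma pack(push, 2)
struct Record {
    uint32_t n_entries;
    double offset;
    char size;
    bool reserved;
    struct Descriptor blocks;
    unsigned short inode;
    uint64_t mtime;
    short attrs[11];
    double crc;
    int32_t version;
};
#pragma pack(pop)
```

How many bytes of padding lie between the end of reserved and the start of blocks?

Descriptor: @0: f [4B, align 4] → 4; @4: g [2B, align 2] → 6; +2 pad (align 4); @8: h [4B, align 4] → 12; @12: c [2B, align 2] → 14; +2 tail pad (align 4); size 16, align 4
@0: n_entries [4B, align 2] → 4
@4: offset [8B, align 2] → 12
@12: size [1B, align 1] → 13
@13: reserved [1B, align 1] → 14
@14: blocks [16B, align 2] → 30

0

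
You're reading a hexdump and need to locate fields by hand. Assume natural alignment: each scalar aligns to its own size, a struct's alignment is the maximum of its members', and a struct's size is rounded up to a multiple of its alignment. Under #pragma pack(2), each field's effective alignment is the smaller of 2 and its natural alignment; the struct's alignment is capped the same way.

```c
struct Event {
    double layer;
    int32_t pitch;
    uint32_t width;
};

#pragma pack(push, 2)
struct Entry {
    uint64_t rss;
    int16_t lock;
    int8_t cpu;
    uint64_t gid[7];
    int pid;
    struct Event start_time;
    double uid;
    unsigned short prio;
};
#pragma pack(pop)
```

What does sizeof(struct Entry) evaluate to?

98 bytes

Event: layer at 0 (size 8, align 8) → ends 8; pitch at 8 (size 4, align 4) → ends 12; width at 12 (size 4, align 4) → ends 16; total 16 bytes, alignment 8
rss at 0 (size 8, align 2) → ends 8
lock at 8 (size 2, align 2) → ends 10
cpu at 10 (size 1, align 1) → ends 11
pad 1 to align 2 for gid
gid at 12 (size 56, align 2) → ends 68
pid at 68 (size 4, align 2) → ends 72
start_time at 72 (size 16, align 2) → ends 88
uid at 88 (size 8, align 2) → ends 96
prio at 96 (size 2, align 2) → ends 98
total 98 bytes, alignment 2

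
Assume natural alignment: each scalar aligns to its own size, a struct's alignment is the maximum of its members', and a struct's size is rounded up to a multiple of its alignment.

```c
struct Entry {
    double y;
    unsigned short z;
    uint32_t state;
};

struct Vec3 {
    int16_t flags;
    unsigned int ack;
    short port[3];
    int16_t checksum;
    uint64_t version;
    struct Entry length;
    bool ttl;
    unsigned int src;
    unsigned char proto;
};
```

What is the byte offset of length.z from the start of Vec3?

32

Entry: y at 0 (size 8, align 8) → ends 8; z at 8 (size 2, align 2) → ends 10; pad 2 to align 4 for state; state at 12 (size 4, align 4) → ends 16; total 16 bytes, alignment 8
flags at 0 (size 2, align 2) → ends 2
pad 2 to align 4 for ack
ack at 4 (size 4, align 4) → ends 8
port at 8 (size 6, align 2) → ends 14
checksum at 14 (size 2, align 2) → ends 16
version at 16 (size 8, align 8) → ends 24
length at 24 (size 16, align 8) → ends 40
within Entry: z at 8
24 + 8 = 32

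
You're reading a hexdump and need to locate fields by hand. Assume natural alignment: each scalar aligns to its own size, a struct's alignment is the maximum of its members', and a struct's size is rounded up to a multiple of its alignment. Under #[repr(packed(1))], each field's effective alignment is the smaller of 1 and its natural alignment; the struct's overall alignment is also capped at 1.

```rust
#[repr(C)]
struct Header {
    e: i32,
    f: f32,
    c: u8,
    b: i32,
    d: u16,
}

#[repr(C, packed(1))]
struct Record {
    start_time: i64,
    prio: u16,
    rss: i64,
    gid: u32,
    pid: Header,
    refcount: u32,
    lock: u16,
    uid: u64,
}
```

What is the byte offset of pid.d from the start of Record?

38

Header: @0: e [4B, align 4] → 4; @4: f [4B, align 4] → 8; @8: c [1B, align 1] → 9; +3 pad (align 4); @12: b [4B, align 4] → 16; @16: d [2B, align 2] → 18; +2 tail pad (align 4); size 20, align 4
@0: start_time [8B, align 1] → 8
@8: prio [2B, align 1] → 10
@10: rss [8B, align 1] → 18
@18: gid [4B, align 1] → 22
@22: pid [20B, align 1] → 42
within Header: d at 16
22 + 16 = 38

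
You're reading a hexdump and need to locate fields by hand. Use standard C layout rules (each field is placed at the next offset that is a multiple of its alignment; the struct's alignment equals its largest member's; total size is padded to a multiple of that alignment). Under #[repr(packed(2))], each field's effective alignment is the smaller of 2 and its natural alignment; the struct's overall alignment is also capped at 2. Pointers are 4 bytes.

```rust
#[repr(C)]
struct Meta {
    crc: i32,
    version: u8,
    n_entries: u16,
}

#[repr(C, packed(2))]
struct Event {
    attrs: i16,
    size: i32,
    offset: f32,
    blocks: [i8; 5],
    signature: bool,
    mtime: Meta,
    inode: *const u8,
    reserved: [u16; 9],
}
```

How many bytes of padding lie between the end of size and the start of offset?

Meta: crc at 0 (size 4, align 4) → ends 4; version at 4 (size 1, align 1) → ends 5; pad 1 to align 2 for n_entries; n_entries at 6 (size 2, align 2) → ends 8; total 8 bytes, alignment 4
attrs at 0 (size 2, align 2) → ends 2
size at 2 (size 4, align 2) → ends 6
offset at 6 (size 4, align 2) → ends 10

0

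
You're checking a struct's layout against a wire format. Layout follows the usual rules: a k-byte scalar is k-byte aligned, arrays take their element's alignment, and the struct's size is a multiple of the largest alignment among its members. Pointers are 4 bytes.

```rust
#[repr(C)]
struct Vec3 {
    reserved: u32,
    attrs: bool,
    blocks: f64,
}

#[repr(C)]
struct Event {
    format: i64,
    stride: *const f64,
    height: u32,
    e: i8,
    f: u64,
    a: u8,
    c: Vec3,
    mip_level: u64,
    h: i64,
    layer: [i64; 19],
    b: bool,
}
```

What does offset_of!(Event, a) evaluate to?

32

Vec3: 0..4  reserved  (4B, 4-aligned); 4..5  attrs  (1B, 1-aligned); 5..8  -- padding (3B); 8..16  blocks  (8B, 8-aligned); sizeof = 16, alignof = 8
0..8  format  (8B, 8-aligned)
8..12  stride  (4B, 4-aligned)
12..16  height  (4B, 4-aligned)
16..17  e  (1B, 1-aligned)
17..24  -- padding (7B)
24..32  f  (8B, 8-aligned)
32..33  a  (1B, 1-aligned)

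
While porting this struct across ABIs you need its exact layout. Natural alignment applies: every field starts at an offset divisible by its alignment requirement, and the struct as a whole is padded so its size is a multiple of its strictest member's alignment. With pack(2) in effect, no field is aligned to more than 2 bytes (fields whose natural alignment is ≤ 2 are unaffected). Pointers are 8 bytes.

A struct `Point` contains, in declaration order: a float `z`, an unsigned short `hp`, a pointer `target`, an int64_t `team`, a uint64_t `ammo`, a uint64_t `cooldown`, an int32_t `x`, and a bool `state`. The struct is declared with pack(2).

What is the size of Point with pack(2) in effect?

44

0..4  z  (4B, 2-aligned)
4..6  hp  (2B, 2-aligned)
6..14  target  (8B, 2-aligned)
14..22  team  (8B, 2-aligned)
22..30  ammo  (8B, 2-aligned)
30..38  cooldown  (8B, 2-aligned)
38..42  x  (4B, 2-aligned)
42..43  state  (1B, 1-aligned)
43..44  -- tail padding (1B)
sizeof = 44, alignof = 2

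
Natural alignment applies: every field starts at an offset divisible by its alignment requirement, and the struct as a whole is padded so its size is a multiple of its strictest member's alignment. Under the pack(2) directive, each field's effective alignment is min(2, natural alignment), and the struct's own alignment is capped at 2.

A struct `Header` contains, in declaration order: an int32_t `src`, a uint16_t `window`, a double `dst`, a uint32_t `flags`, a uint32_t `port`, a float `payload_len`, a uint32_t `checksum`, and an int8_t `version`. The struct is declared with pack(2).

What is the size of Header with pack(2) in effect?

src at 0 (size 4, align 2) → ends 4
window at 4 (size 2, align 2) → ends 6
dst at 6 (size 8, align 2) → ends 14
flags at 14 (size 4, align 2) → ends 18
port at 18 (size 4, align 2) → ends 22
payload_len at 22 (size 4, align 2) → ends 26
checksum at 26 (size 4, align 2) → ends 30
version at 30 (size 1, align 1) → ends 31
tail pad 1 to reach multiple of 2
total 32 bytes, alignment 2

32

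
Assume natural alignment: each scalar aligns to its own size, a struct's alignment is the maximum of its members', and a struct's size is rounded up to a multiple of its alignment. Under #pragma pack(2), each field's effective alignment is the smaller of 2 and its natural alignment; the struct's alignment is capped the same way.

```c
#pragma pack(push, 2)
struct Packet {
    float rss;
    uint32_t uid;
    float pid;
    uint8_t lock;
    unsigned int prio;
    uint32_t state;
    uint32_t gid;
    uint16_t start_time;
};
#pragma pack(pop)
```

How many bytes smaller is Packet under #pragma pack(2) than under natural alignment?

natural layout:
  rss at 0 (size 4, align 4) → ends 4
  uid at 4 (size 4, align 4) → ends 8
  pid at 8 (size 4, align 4) → ends 12
  lock at 12 (size 1, align 1) → ends 13
  pad 3 to align 4 for prio
  prio at 16 (size 4, align 4) → ends 20
  state at 20 (size 4, align 4) → ends 24
  gid at 24 (size 4, align 4) → ends 28
  start_time at 28 (size 2, align 2) → ends 30
  tail pad 2 to reach multiple of 4
  total 32 bytes, alignment 4
packed(2) layout:
  rss at 0 (size 4, align 2) → ends 4
  uid at 4 (size 4, align 2) → ends 8
  pid at 8 (size 4, align 2) → ends 12
  lock at 12 (size 1, align 1) → ends 13
  pad 1 to align 2 for prio
  prio at 14 (size 4, align 2) → ends 18
  state at 18 (size 4, align 2) → ends 22
  gid at 22 (size 4, align 2) → ends 26
  start_time at 26 (size 2, align 2) → ends 28
  total 28 bytes, alignment 2
32 − 28 = 4

4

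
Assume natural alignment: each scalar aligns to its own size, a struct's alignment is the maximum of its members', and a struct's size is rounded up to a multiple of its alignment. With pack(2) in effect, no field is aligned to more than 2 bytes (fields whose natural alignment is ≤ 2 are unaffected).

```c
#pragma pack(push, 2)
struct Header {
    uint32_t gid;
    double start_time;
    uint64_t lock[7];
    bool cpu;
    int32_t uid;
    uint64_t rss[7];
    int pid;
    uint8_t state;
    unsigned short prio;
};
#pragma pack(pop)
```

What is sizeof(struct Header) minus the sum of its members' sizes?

@0: gid [4B, align 2] → 4
@4: start_time [8B, align 2] → 12
@12: lock [56B, align 2] → 68
@68: cpu [1B, align 1] → 69
+1 pad (align 2)
@70: uid [4B, align 2] → 74
@74: rss [56B, align 2] → 130
@130: pid [4B, align 2] → 134
@134: state [1B, align 1] → 135
+1 pad (align 2)
@136: prio [2B, align 2] → 138
size 138, align 2
data bytes 136, size 138 → padding 2

2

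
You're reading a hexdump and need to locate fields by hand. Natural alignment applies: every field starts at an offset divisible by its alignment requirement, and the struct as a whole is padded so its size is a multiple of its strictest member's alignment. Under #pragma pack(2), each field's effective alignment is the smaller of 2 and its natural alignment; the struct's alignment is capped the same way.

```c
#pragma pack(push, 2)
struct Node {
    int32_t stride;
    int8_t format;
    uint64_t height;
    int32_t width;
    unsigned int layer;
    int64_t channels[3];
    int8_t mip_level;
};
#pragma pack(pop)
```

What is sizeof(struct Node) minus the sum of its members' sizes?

@0: stride [4B, align 2] → 4
@4: format [1B, align 1] → 5
+1 pad (align 2)
@6: height [8B, align 2] → 14
@14: width [4B, align 2] → 18
@18: layer [4B, align 2] → 22
@22: channels [24B, align 2] → 46
@46: mip_level [1B, align 1] → 47
+1 tail pad (align 2)
size 48, align 2
data bytes 46, size 48 → padding 2

2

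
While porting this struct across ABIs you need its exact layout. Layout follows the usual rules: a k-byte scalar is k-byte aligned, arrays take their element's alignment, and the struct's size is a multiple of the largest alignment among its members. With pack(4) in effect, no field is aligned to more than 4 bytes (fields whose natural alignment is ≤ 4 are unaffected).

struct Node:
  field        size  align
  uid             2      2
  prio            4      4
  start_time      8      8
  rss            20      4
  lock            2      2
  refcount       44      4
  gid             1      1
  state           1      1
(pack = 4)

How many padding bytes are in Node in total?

6

0..2  uid  (2B, 2-aligned)
2..4  -- padding (2B)
4..8  prio  (4B, 4-aligned)
8..16  start_time  (8B, 4-aligned)
16..36  rss  (20B, 4-aligned)
36..38  lock  (2B, 2-aligned)
38..40  -- padding (2B)
40..84  refcount  (44B, 4-aligned)
84..85  gid  (1B, 1-aligned)
85..86  state  (1B, 1-aligned)
86..88  -- tail padding (2B)
sizeof = 88, alignof = 4
data bytes 82, size 88 → padding 6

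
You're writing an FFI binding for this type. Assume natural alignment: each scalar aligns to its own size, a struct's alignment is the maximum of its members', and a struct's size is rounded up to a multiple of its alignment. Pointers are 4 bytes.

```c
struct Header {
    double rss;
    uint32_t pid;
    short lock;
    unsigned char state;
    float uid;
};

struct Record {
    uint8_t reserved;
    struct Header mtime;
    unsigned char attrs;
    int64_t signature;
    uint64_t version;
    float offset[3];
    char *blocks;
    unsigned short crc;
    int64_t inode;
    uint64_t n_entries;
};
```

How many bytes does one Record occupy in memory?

Header: @0: rss [8B, align 8] → 8; @8: pid [4B, align 4] → 12; @12: lock [2B, align 2] → 14; @14: state [1B, align 1] → 15; +1 pad (align 4); @16: uid [4B, align 4] → 20; +4 tail pad (align 8); size 24, align 8
@0: reserved [1B, align 1] → 1
+7 pad (align 8)
@8: mtime [24B, align 8] → 32
@32: attrs [1B, align 1] → 33
+7 pad (align 8)
@40: signature [8B, align 8] → 48
@48: version [8B, align 8] → 56
@56: offset [12B, align 4] → 68
@68: blocks [4B, align 4] → 72
@72: crc [2B, align 2] → 74
+6 pad (align 8)
@80: inode [8B, align 8] → 88
@88: n_entries [8B, align 8] → 96
size 96, align 8

96 bytes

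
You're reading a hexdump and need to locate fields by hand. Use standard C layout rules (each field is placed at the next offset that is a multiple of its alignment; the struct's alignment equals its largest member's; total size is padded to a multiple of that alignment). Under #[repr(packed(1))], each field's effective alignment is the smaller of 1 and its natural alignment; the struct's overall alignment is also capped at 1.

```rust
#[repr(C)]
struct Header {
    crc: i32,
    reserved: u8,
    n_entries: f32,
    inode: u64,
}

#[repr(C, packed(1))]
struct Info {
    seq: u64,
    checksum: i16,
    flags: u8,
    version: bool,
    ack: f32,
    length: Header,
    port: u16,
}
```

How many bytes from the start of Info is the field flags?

10

Header: crc at 0 (size 4, align 4) → ends 4; reserved at 4 (size 1, align 1) → ends 5; pad 3 to align 4 for n_entries; n_entries at 8 (size 4, align 4) → ends 12; pad 4 to align 8 for inode; inode at 16 (size 8, align 8) → ends 24; total 24 bytes, alignment 8
seq at 0 (size 8, align 1) → ends 8
checksum at 8 (size 2, align 1) → ends 10
flags at 10 (size 1, align 1) → ends 11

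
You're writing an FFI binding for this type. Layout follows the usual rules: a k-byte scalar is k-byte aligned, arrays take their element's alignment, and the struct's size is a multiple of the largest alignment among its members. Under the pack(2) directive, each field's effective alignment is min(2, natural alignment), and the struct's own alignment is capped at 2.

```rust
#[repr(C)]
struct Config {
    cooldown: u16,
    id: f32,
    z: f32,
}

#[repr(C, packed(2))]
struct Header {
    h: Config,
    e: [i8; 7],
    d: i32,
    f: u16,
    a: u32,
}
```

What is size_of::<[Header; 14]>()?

Config: cooldown at 0 (size 2, align 2) → ends 2; pad 2 to align 4 for id; id at 4 (size 4, align 4) → ends 8; z at 8 (size 4, align 4) → ends 12; total 12 bytes, alignment 4
h at 0 (size 12, align 2) → ends 12
e at 12 (size 7, align 1) → ends 19
pad 1 to align 2 for d
d at 20 (size 4, align 2) → ends 24
f at 24 (size 2, align 2) → ends 26
a at 26 (size 4, align 2) → ends 30
total 30 bytes, alignment 2
array of 14: 14 × 30 = 420

420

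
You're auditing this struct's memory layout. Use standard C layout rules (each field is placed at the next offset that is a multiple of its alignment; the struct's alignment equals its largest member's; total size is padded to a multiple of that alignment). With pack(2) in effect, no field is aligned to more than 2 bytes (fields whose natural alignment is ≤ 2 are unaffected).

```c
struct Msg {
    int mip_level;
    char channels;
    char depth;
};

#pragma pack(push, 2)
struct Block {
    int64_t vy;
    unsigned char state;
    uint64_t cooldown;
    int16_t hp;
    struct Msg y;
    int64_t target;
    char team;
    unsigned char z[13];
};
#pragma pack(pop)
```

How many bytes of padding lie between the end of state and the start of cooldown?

Msg: @0: mip_level [4B, align 4] → 4; @4: channels [1B, align 1] → 5; @5: depth [1B, align 1] → 6; +2 tail pad (align 4); size 8, align 4
@0: vy [8B, align 2] → 8
@8: state [1B, align 1] → 9
+1 pad (align 2)
@10: cooldown [8B, align 2] → 18

1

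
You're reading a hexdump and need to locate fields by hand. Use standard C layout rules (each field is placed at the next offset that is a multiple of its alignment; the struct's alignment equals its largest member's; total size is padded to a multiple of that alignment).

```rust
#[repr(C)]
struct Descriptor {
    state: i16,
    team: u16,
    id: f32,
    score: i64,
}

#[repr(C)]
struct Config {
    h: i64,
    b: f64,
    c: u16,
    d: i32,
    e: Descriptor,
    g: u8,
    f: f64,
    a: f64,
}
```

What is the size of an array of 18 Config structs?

1152

Descriptor: state at 0 (size 2, align 2) → ends 2; team at 2 (size 2, align 2) → ends 4; id at 4 (size 4, align 4) → ends 8; score at 8 (size 8, align 8) → ends 16; total 16 bytes, alignment 8
h at 0 (size 8, align 8) → ends 8
b at 8 (size 8, align 8) → ends 16
c at 16 (size 2, align 2) → ends 18
pad 2 to align 4 for d
d at 20 (size 4, align 4) → ends 24
e at 24 (size 16, align 8) → ends 40
g at 40 (size 1, align 1) → ends 41
pad 7 to align 8 for f
f at 48 (size 8, align 8) → ends 56
a at 56 (size 8, align 8) → ends 64
total 64 bytes, alignment 8
array of 18: 18 × 64 = 1152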